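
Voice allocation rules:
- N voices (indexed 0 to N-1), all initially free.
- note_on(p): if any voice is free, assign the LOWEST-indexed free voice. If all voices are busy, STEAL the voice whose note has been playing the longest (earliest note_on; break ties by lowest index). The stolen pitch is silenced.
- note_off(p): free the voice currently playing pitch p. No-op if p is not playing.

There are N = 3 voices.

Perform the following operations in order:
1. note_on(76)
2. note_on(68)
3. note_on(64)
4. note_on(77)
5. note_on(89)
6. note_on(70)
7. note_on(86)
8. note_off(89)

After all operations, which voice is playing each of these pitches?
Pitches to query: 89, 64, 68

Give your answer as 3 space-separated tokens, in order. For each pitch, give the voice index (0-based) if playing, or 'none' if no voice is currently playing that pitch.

Answer: none none none

Derivation:
Op 1: note_on(76): voice 0 is free -> assigned | voices=[76 - -]
Op 2: note_on(68): voice 1 is free -> assigned | voices=[76 68 -]
Op 3: note_on(64): voice 2 is free -> assigned | voices=[76 68 64]
Op 4: note_on(77): all voices busy, STEAL voice 0 (pitch 76, oldest) -> assign | voices=[77 68 64]
Op 5: note_on(89): all voices busy, STEAL voice 1 (pitch 68, oldest) -> assign | voices=[77 89 64]
Op 6: note_on(70): all voices busy, STEAL voice 2 (pitch 64, oldest) -> assign | voices=[77 89 70]
Op 7: note_on(86): all voices busy, STEAL voice 0 (pitch 77, oldest) -> assign | voices=[86 89 70]
Op 8: note_off(89): free voice 1 | voices=[86 - 70]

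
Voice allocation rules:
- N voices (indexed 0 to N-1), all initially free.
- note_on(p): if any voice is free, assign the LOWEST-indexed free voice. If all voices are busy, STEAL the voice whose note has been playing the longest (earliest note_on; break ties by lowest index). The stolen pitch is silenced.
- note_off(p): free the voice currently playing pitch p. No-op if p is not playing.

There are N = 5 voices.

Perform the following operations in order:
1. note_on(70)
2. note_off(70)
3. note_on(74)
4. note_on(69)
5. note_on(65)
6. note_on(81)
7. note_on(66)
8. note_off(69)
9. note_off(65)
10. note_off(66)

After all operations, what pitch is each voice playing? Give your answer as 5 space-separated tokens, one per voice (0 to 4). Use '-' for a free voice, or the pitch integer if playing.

Op 1: note_on(70): voice 0 is free -> assigned | voices=[70 - - - -]
Op 2: note_off(70): free voice 0 | voices=[- - - - -]
Op 3: note_on(74): voice 0 is free -> assigned | voices=[74 - - - -]
Op 4: note_on(69): voice 1 is free -> assigned | voices=[74 69 - - -]
Op 5: note_on(65): voice 2 is free -> assigned | voices=[74 69 65 - -]
Op 6: note_on(81): voice 3 is free -> assigned | voices=[74 69 65 81 -]
Op 7: note_on(66): voice 4 is free -> assigned | voices=[74 69 65 81 66]
Op 8: note_off(69): free voice 1 | voices=[74 - 65 81 66]
Op 9: note_off(65): free voice 2 | voices=[74 - - 81 66]
Op 10: note_off(66): free voice 4 | voices=[74 - - 81 -]

Answer: 74 - - 81 -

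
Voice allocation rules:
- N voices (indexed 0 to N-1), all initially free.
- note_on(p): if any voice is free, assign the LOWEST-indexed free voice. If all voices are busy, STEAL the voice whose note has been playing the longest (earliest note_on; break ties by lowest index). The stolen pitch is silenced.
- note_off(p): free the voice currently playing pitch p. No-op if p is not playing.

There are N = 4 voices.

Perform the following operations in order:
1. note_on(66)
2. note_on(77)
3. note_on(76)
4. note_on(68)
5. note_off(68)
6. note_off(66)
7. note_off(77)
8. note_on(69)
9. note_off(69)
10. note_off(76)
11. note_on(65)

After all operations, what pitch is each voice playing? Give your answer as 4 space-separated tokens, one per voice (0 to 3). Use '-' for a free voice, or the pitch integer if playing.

Op 1: note_on(66): voice 0 is free -> assigned | voices=[66 - - -]
Op 2: note_on(77): voice 1 is free -> assigned | voices=[66 77 - -]
Op 3: note_on(76): voice 2 is free -> assigned | voices=[66 77 76 -]
Op 4: note_on(68): voice 3 is free -> assigned | voices=[66 77 76 68]
Op 5: note_off(68): free voice 3 | voices=[66 77 76 -]
Op 6: note_off(66): free voice 0 | voices=[- 77 76 -]
Op 7: note_off(77): free voice 1 | voices=[- - 76 -]
Op 8: note_on(69): voice 0 is free -> assigned | voices=[69 - 76 -]
Op 9: note_off(69): free voice 0 | voices=[- - 76 -]
Op 10: note_off(76): free voice 2 | voices=[- - - -]
Op 11: note_on(65): voice 0 is free -> assigned | voices=[65 - - -]

Answer: 65 - - -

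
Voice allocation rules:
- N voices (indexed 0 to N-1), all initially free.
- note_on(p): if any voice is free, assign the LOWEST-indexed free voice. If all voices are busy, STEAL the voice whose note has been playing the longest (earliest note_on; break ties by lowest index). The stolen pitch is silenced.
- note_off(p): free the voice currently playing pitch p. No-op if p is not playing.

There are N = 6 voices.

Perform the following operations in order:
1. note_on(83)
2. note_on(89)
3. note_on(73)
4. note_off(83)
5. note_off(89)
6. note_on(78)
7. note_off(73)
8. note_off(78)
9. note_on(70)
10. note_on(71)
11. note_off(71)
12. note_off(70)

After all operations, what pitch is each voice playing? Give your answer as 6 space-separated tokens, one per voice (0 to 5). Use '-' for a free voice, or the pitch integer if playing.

Answer: - - - - - -

Derivation:
Op 1: note_on(83): voice 0 is free -> assigned | voices=[83 - - - - -]
Op 2: note_on(89): voice 1 is free -> assigned | voices=[83 89 - - - -]
Op 3: note_on(73): voice 2 is free -> assigned | voices=[83 89 73 - - -]
Op 4: note_off(83): free voice 0 | voices=[- 89 73 - - -]
Op 5: note_off(89): free voice 1 | voices=[- - 73 - - -]
Op 6: note_on(78): voice 0 is free -> assigned | voices=[78 - 73 - - -]
Op 7: note_off(73): free voice 2 | voices=[78 - - - - -]
Op 8: note_off(78): free voice 0 | voices=[- - - - - -]
Op 9: note_on(70): voice 0 is free -> assigned | voices=[70 - - - - -]
Op 10: note_on(71): voice 1 is free -> assigned | voices=[70 71 - - - -]
Op 11: note_off(71): free voice 1 | voices=[70 - - - - -]
Op 12: note_off(70): free voice 0 | voices=[- - - - - -]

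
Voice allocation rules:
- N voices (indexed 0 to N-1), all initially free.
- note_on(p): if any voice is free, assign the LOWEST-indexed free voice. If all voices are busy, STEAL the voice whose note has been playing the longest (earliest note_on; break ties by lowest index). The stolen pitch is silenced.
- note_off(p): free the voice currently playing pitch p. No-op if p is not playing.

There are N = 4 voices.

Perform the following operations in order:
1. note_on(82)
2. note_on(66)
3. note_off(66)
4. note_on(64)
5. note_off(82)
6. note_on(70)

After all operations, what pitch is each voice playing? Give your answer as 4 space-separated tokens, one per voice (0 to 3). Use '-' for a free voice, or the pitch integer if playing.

Op 1: note_on(82): voice 0 is free -> assigned | voices=[82 - - -]
Op 2: note_on(66): voice 1 is free -> assigned | voices=[82 66 - -]
Op 3: note_off(66): free voice 1 | voices=[82 - - -]
Op 4: note_on(64): voice 1 is free -> assigned | voices=[82 64 - -]
Op 5: note_off(82): free voice 0 | voices=[- 64 - -]
Op 6: note_on(70): voice 0 is free -> assigned | voices=[70 64 - -]

Answer: 70 64 - -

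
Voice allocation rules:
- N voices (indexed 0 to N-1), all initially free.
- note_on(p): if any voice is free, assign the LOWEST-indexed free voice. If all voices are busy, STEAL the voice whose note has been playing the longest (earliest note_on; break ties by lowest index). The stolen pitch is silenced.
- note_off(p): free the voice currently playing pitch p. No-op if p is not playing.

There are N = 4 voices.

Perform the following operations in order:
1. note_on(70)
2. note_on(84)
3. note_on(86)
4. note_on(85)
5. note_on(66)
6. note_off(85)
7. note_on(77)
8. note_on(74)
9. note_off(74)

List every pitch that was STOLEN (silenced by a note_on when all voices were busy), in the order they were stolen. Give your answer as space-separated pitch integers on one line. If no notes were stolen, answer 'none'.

Answer: 70 84

Derivation:
Op 1: note_on(70): voice 0 is free -> assigned | voices=[70 - - -]
Op 2: note_on(84): voice 1 is free -> assigned | voices=[70 84 - -]
Op 3: note_on(86): voice 2 is free -> assigned | voices=[70 84 86 -]
Op 4: note_on(85): voice 3 is free -> assigned | voices=[70 84 86 85]
Op 5: note_on(66): all voices busy, STEAL voice 0 (pitch 70, oldest) -> assign | voices=[66 84 86 85]
Op 6: note_off(85): free voice 3 | voices=[66 84 86 -]
Op 7: note_on(77): voice 3 is free -> assigned | voices=[66 84 86 77]
Op 8: note_on(74): all voices busy, STEAL voice 1 (pitch 84, oldest) -> assign | voices=[66 74 86 77]
Op 9: note_off(74): free voice 1 | voices=[66 - 86 77]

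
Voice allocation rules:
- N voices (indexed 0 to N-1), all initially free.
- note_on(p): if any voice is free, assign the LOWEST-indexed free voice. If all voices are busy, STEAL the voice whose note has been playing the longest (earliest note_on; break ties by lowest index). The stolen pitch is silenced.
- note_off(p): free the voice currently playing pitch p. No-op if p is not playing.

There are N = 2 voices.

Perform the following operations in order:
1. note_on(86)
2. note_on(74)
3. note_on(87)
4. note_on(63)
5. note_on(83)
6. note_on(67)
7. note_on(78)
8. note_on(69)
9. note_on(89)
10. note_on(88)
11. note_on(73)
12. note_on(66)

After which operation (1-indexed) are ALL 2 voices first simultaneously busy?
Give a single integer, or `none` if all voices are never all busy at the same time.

Op 1: note_on(86): voice 0 is free -> assigned | voices=[86 -]
Op 2: note_on(74): voice 1 is free -> assigned | voices=[86 74]
Op 3: note_on(87): all voices busy, STEAL voice 0 (pitch 86, oldest) -> assign | voices=[87 74]
Op 4: note_on(63): all voices busy, STEAL voice 1 (pitch 74, oldest) -> assign | voices=[87 63]
Op 5: note_on(83): all voices busy, STEAL voice 0 (pitch 87, oldest) -> assign | voices=[83 63]
Op 6: note_on(67): all voices busy, STEAL voice 1 (pitch 63, oldest) -> assign | voices=[83 67]
Op 7: note_on(78): all voices busy, STEAL voice 0 (pitch 83, oldest) -> assign | voices=[78 67]
Op 8: note_on(69): all voices busy, STEAL voice 1 (pitch 67, oldest) -> assign | voices=[78 69]
Op 9: note_on(89): all voices busy, STEAL voice 0 (pitch 78, oldest) -> assign | voices=[89 69]
Op 10: note_on(88): all voices busy, STEAL voice 1 (pitch 69, oldest) -> assign | voices=[89 88]
Op 11: note_on(73): all voices busy, STEAL voice 0 (pitch 89, oldest) -> assign | voices=[73 88]
Op 12: note_on(66): all voices busy, STEAL voice 1 (pitch 88, oldest) -> assign | voices=[73 66]

Answer: 2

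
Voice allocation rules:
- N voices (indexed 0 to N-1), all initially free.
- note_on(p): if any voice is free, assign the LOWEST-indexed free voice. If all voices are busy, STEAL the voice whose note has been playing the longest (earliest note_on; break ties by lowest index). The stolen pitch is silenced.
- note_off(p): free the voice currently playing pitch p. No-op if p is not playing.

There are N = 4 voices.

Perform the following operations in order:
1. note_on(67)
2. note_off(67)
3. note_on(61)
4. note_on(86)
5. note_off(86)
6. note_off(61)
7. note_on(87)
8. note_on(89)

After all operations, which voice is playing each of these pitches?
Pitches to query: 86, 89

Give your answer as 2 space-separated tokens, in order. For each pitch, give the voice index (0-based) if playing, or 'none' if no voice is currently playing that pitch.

Answer: none 1

Derivation:
Op 1: note_on(67): voice 0 is free -> assigned | voices=[67 - - -]
Op 2: note_off(67): free voice 0 | voices=[- - - -]
Op 3: note_on(61): voice 0 is free -> assigned | voices=[61 - - -]
Op 4: note_on(86): voice 1 is free -> assigned | voices=[61 86 - -]
Op 5: note_off(86): free voice 1 | voices=[61 - - -]
Op 6: note_off(61): free voice 0 | voices=[- - - -]
Op 7: note_on(87): voice 0 is free -> assigned | voices=[87 - - -]
Op 8: note_on(89): voice 1 is free -> assigned | voices=[87 89 - -]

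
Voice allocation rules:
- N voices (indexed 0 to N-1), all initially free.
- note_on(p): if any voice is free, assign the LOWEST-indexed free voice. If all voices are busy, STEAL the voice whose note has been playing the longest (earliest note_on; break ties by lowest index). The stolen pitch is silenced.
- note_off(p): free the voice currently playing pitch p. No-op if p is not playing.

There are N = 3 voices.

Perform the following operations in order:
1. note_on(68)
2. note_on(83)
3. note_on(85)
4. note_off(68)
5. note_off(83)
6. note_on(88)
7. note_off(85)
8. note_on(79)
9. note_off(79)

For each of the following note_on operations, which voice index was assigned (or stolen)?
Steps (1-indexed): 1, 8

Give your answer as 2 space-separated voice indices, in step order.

Answer: 0 1

Derivation:
Op 1: note_on(68): voice 0 is free -> assigned | voices=[68 - -]
Op 2: note_on(83): voice 1 is free -> assigned | voices=[68 83 -]
Op 3: note_on(85): voice 2 is free -> assigned | voices=[68 83 85]
Op 4: note_off(68): free voice 0 | voices=[- 83 85]
Op 5: note_off(83): free voice 1 | voices=[- - 85]
Op 6: note_on(88): voice 0 is free -> assigned | voices=[88 - 85]
Op 7: note_off(85): free voice 2 | voices=[88 - -]
Op 8: note_on(79): voice 1 is free -> assigned | voices=[88 79 -]
Op 9: note_off(79): free voice 1 | voices=[88 - -]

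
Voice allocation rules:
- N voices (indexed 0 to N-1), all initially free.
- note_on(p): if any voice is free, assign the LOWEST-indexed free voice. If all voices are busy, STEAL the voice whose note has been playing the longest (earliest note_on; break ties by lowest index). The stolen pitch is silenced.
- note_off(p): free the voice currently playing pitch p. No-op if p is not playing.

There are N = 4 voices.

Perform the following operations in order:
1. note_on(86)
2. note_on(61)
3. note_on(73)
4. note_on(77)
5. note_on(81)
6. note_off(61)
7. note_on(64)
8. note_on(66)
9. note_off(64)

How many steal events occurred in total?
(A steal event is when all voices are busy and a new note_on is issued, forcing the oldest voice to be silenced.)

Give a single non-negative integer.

Op 1: note_on(86): voice 0 is free -> assigned | voices=[86 - - -]
Op 2: note_on(61): voice 1 is free -> assigned | voices=[86 61 - -]
Op 3: note_on(73): voice 2 is free -> assigned | voices=[86 61 73 -]
Op 4: note_on(77): voice 3 is free -> assigned | voices=[86 61 73 77]
Op 5: note_on(81): all voices busy, STEAL voice 0 (pitch 86, oldest) -> assign | voices=[81 61 73 77]
Op 6: note_off(61): free voice 1 | voices=[81 - 73 77]
Op 7: note_on(64): voice 1 is free -> assigned | voices=[81 64 73 77]
Op 8: note_on(66): all voices busy, STEAL voice 2 (pitch 73, oldest) -> assign | voices=[81 64 66 77]
Op 9: note_off(64): free voice 1 | voices=[81 - 66 77]

Answer: 2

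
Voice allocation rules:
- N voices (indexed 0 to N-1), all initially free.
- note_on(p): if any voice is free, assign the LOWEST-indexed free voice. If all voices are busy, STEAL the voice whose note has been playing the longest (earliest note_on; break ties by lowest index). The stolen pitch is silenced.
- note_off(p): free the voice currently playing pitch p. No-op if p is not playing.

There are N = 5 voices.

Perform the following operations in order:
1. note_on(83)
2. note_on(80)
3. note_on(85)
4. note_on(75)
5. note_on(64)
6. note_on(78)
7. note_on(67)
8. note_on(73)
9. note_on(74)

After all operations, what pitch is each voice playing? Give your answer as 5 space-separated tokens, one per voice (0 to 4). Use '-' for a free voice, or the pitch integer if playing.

Op 1: note_on(83): voice 0 is free -> assigned | voices=[83 - - - -]
Op 2: note_on(80): voice 1 is free -> assigned | voices=[83 80 - - -]
Op 3: note_on(85): voice 2 is free -> assigned | voices=[83 80 85 - -]
Op 4: note_on(75): voice 3 is free -> assigned | voices=[83 80 85 75 -]
Op 5: note_on(64): voice 4 is free -> assigned | voices=[83 80 85 75 64]
Op 6: note_on(78): all voices busy, STEAL voice 0 (pitch 83, oldest) -> assign | voices=[78 80 85 75 64]
Op 7: note_on(67): all voices busy, STEAL voice 1 (pitch 80, oldest) -> assign | voices=[78 67 85 75 64]
Op 8: note_on(73): all voices busy, STEAL voice 2 (pitch 85, oldest) -> assign | voices=[78 67 73 75 64]
Op 9: note_on(74): all voices busy, STEAL voice 3 (pitch 75, oldest) -> assign | voices=[78 67 73 74 64]

Answer: 78 67 73 74 64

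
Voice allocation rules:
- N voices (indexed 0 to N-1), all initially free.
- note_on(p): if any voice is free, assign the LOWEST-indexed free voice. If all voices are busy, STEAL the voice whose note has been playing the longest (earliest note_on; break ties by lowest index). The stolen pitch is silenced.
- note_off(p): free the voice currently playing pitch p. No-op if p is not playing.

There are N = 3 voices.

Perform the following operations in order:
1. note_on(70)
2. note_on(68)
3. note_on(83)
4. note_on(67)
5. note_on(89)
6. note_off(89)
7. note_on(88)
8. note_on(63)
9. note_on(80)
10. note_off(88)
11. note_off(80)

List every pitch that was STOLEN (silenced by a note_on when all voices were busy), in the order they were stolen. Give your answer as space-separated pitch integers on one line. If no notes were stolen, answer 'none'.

Op 1: note_on(70): voice 0 is free -> assigned | voices=[70 - -]
Op 2: note_on(68): voice 1 is free -> assigned | voices=[70 68 -]
Op 3: note_on(83): voice 2 is free -> assigned | voices=[70 68 83]
Op 4: note_on(67): all voices busy, STEAL voice 0 (pitch 70, oldest) -> assign | voices=[67 68 83]
Op 5: note_on(89): all voices busy, STEAL voice 1 (pitch 68, oldest) -> assign | voices=[67 89 83]
Op 6: note_off(89): free voice 1 | voices=[67 - 83]
Op 7: note_on(88): voice 1 is free -> assigned | voices=[67 88 83]
Op 8: note_on(63): all voices busy, STEAL voice 2 (pitch 83, oldest) -> assign | voices=[67 88 63]
Op 9: note_on(80): all voices busy, STEAL voice 0 (pitch 67, oldest) -> assign | voices=[80 88 63]
Op 10: note_off(88): free voice 1 | voices=[80 - 63]
Op 11: note_off(80): free voice 0 | voices=[- - 63]

Answer: 70 68 83 67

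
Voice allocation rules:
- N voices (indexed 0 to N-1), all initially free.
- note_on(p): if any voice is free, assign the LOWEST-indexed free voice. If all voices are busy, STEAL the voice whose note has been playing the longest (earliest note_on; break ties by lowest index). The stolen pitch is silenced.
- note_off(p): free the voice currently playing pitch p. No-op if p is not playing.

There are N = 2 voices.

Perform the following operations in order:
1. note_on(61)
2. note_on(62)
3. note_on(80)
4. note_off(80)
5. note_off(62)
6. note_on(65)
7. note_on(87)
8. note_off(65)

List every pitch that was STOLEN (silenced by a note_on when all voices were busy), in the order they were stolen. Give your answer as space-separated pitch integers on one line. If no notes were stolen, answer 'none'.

Answer: 61

Derivation:
Op 1: note_on(61): voice 0 is free -> assigned | voices=[61 -]
Op 2: note_on(62): voice 1 is free -> assigned | voices=[61 62]
Op 3: note_on(80): all voices busy, STEAL voice 0 (pitch 61, oldest) -> assign | voices=[80 62]
Op 4: note_off(80): free voice 0 | voices=[- 62]
Op 5: note_off(62): free voice 1 | voices=[- -]
Op 6: note_on(65): voice 0 is free -> assigned | voices=[65 -]
Op 7: note_on(87): voice 1 is free -> assigned | voices=[65 87]
Op 8: note_off(65): free voice 0 | voices=[- 87]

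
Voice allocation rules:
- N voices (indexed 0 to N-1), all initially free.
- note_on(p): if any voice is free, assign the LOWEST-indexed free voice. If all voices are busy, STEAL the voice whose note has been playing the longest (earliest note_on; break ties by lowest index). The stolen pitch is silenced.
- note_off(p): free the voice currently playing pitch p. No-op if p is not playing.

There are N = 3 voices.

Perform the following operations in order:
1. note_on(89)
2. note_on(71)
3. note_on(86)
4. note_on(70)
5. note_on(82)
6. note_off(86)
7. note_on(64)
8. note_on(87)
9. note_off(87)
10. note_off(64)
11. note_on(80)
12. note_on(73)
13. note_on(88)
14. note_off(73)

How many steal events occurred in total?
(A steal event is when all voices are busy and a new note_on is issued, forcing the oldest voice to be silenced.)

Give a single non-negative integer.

Op 1: note_on(89): voice 0 is free -> assigned | voices=[89 - -]
Op 2: note_on(71): voice 1 is free -> assigned | voices=[89 71 -]
Op 3: note_on(86): voice 2 is free -> assigned | voices=[89 71 86]
Op 4: note_on(70): all voices busy, STEAL voice 0 (pitch 89, oldest) -> assign | voices=[70 71 86]
Op 5: note_on(82): all voices busy, STEAL voice 1 (pitch 71, oldest) -> assign | voices=[70 82 86]
Op 6: note_off(86): free voice 2 | voices=[70 82 -]
Op 7: note_on(64): voice 2 is free -> assigned | voices=[70 82 64]
Op 8: note_on(87): all voices busy, STEAL voice 0 (pitch 70, oldest) -> assign | voices=[87 82 64]
Op 9: note_off(87): free voice 0 | voices=[- 82 64]
Op 10: note_off(64): free voice 2 | voices=[- 82 -]
Op 11: note_on(80): voice 0 is free -> assigned | voices=[80 82 -]
Op 12: note_on(73): voice 2 is free -> assigned | voices=[80 82 73]
Op 13: note_on(88): all voices busy, STEAL voice 1 (pitch 82, oldest) -> assign | voices=[80 88 73]
Op 14: note_off(73): free voice 2 | voices=[80 88 -]

Answer: 4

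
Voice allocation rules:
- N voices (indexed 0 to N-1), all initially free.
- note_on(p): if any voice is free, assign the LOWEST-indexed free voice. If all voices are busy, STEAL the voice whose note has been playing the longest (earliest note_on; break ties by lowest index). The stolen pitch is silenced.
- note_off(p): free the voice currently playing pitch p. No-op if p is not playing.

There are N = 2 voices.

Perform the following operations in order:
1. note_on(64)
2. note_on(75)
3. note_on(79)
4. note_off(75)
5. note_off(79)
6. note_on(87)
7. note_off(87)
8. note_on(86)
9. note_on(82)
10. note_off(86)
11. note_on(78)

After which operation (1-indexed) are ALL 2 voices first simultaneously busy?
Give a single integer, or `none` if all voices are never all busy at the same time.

Answer: 2

Derivation:
Op 1: note_on(64): voice 0 is free -> assigned | voices=[64 -]
Op 2: note_on(75): voice 1 is free -> assigned | voices=[64 75]
Op 3: note_on(79): all voices busy, STEAL voice 0 (pitch 64, oldest) -> assign | voices=[79 75]
Op 4: note_off(75): free voice 1 | voices=[79 -]
Op 5: note_off(79): free voice 0 | voices=[- -]
Op 6: note_on(87): voice 0 is free -> assigned | voices=[87 -]
Op 7: note_off(87): free voice 0 | voices=[- -]
Op 8: note_on(86): voice 0 is free -> assigned | voices=[86 -]
Op 9: note_on(82): voice 1 is free -> assigned | voices=[86 82]
Op 10: note_off(86): free voice 0 | voices=[- 82]
Op 11: note_on(78): voice 0 is free -> assigned | voices=[78 82]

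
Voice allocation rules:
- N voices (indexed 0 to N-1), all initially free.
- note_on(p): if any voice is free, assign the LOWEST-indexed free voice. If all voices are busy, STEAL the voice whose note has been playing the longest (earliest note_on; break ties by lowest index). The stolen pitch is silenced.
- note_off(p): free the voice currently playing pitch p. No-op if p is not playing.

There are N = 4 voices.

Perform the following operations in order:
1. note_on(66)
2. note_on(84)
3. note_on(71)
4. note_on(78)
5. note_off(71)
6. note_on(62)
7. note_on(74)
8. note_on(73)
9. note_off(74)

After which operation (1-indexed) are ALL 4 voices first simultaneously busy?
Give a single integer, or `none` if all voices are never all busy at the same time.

Op 1: note_on(66): voice 0 is free -> assigned | voices=[66 - - -]
Op 2: note_on(84): voice 1 is free -> assigned | voices=[66 84 - -]
Op 3: note_on(71): voice 2 is free -> assigned | voices=[66 84 71 -]
Op 4: note_on(78): voice 3 is free -> assigned | voices=[66 84 71 78]
Op 5: note_off(71): free voice 2 | voices=[66 84 - 78]
Op 6: note_on(62): voice 2 is free -> assigned | voices=[66 84 62 78]
Op 7: note_on(74): all voices busy, STEAL voice 0 (pitch 66, oldest) -> assign | voices=[74 84 62 78]
Op 8: note_on(73): all voices busy, STEAL voice 1 (pitch 84, oldest) -> assign | voices=[74 73 62 78]
Op 9: note_off(74): free voice 0 | voices=[- 73 62 78]

Answer: 4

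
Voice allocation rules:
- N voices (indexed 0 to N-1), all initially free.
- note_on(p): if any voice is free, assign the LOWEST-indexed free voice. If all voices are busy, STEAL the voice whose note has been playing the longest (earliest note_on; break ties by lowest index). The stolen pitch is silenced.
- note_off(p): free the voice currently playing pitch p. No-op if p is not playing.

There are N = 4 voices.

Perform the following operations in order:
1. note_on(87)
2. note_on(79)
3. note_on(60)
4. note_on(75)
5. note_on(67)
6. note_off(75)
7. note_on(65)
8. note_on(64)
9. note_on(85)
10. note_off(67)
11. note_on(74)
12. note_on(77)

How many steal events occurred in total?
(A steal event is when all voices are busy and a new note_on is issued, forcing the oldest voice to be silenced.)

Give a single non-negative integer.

Answer: 4

Derivation:
Op 1: note_on(87): voice 0 is free -> assigned | voices=[87 - - -]
Op 2: note_on(79): voice 1 is free -> assigned | voices=[87 79 - -]
Op 3: note_on(60): voice 2 is free -> assigned | voices=[87 79 60 -]
Op 4: note_on(75): voice 3 is free -> assigned | voices=[87 79 60 75]
Op 5: note_on(67): all voices busy, STEAL voice 0 (pitch 87, oldest) -> assign | voices=[67 79 60 75]
Op 6: note_off(75): free voice 3 | voices=[67 79 60 -]
Op 7: note_on(65): voice 3 is free -> assigned | voices=[67 79 60 65]
Op 8: note_on(64): all voices busy, STEAL voice 1 (pitch 79, oldest) -> assign | voices=[67 64 60 65]
Op 9: note_on(85): all voices busy, STEAL voice 2 (pitch 60, oldest) -> assign | voices=[67 64 85 65]
Op 10: note_off(67): free voice 0 | voices=[- 64 85 65]
Op 11: note_on(74): voice 0 is free -> assigned | voices=[74 64 85 65]
Op 12: note_on(77): all voices busy, STEAL voice 3 (pitch 65, oldest) -> assign | voices=[74 64 85 77]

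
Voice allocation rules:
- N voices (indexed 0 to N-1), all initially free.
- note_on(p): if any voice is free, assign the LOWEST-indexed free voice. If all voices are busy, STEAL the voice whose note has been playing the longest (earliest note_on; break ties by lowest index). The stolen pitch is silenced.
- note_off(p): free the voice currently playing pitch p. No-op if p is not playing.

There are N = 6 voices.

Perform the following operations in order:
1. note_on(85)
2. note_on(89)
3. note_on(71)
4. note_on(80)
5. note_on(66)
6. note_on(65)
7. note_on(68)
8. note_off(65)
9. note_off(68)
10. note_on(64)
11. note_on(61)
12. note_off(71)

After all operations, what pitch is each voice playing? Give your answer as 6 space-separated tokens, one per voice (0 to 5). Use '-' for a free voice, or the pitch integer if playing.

Op 1: note_on(85): voice 0 is free -> assigned | voices=[85 - - - - -]
Op 2: note_on(89): voice 1 is free -> assigned | voices=[85 89 - - - -]
Op 3: note_on(71): voice 2 is free -> assigned | voices=[85 89 71 - - -]
Op 4: note_on(80): voice 3 is free -> assigned | voices=[85 89 71 80 - -]
Op 5: note_on(66): voice 4 is free -> assigned | voices=[85 89 71 80 66 -]
Op 6: note_on(65): voice 5 is free -> assigned | voices=[85 89 71 80 66 65]
Op 7: note_on(68): all voices busy, STEAL voice 0 (pitch 85, oldest) -> assign | voices=[68 89 71 80 66 65]
Op 8: note_off(65): free voice 5 | voices=[68 89 71 80 66 -]
Op 9: note_off(68): free voice 0 | voices=[- 89 71 80 66 -]
Op 10: note_on(64): voice 0 is free -> assigned | voices=[64 89 71 80 66 -]
Op 11: note_on(61): voice 5 is free -> assigned | voices=[64 89 71 80 66 61]
Op 12: note_off(71): free voice 2 | voices=[64 89 - 80 66 61]

Answer: 64 89 - 80 66 61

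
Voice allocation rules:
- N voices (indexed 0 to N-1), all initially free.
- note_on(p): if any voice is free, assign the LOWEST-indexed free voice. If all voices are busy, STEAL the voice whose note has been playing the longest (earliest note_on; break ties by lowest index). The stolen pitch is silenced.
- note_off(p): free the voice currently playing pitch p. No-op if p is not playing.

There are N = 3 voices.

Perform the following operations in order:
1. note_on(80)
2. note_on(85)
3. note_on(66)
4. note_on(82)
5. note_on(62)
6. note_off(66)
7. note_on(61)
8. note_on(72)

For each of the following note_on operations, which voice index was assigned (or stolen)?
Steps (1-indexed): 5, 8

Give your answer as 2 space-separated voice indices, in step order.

Op 1: note_on(80): voice 0 is free -> assigned | voices=[80 - -]
Op 2: note_on(85): voice 1 is free -> assigned | voices=[80 85 -]
Op 3: note_on(66): voice 2 is free -> assigned | voices=[80 85 66]
Op 4: note_on(82): all voices busy, STEAL voice 0 (pitch 80, oldest) -> assign | voices=[82 85 66]
Op 5: note_on(62): all voices busy, STEAL voice 1 (pitch 85, oldest) -> assign | voices=[82 62 66]
Op 6: note_off(66): free voice 2 | voices=[82 62 -]
Op 7: note_on(61): voice 2 is free -> assigned | voices=[82 62 61]
Op 8: note_on(72): all voices busy, STEAL voice 0 (pitch 82, oldest) -> assign | voices=[72 62 61]

Answer: 1 0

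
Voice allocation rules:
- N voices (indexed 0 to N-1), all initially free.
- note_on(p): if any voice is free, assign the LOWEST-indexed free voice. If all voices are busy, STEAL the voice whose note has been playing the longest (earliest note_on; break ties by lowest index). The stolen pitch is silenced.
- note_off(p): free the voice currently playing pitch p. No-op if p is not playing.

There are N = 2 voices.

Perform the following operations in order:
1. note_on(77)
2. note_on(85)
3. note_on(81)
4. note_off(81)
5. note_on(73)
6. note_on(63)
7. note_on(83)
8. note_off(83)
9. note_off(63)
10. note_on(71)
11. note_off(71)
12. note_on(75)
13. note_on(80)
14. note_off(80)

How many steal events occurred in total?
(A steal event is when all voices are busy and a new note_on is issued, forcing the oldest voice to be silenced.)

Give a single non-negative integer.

Answer: 3

Derivation:
Op 1: note_on(77): voice 0 is free -> assigned | voices=[77 -]
Op 2: note_on(85): voice 1 is free -> assigned | voices=[77 85]
Op 3: note_on(81): all voices busy, STEAL voice 0 (pitch 77, oldest) -> assign | voices=[81 85]
Op 4: note_off(81): free voice 0 | voices=[- 85]
Op 5: note_on(73): voice 0 is free -> assigned | voices=[73 85]
Op 6: note_on(63): all voices busy, STEAL voice 1 (pitch 85, oldest) -> assign | voices=[73 63]
Op 7: note_on(83): all voices busy, STEAL voice 0 (pitch 73, oldest) -> assign | voices=[83 63]
Op 8: note_off(83): free voice 0 | voices=[- 63]
Op 9: note_off(63): free voice 1 | voices=[- -]
Op 10: note_on(71): voice 0 is free -> assigned | voices=[71 -]
Op 11: note_off(71): free voice 0 | voices=[- -]
Op 12: note_on(75): voice 0 is free -> assigned | voices=[75 -]
Op 13: note_on(80): voice 1 is free -> assigned | voices=[75 80]
Op 14: note_off(80): free voice 1 | voices=[75 -]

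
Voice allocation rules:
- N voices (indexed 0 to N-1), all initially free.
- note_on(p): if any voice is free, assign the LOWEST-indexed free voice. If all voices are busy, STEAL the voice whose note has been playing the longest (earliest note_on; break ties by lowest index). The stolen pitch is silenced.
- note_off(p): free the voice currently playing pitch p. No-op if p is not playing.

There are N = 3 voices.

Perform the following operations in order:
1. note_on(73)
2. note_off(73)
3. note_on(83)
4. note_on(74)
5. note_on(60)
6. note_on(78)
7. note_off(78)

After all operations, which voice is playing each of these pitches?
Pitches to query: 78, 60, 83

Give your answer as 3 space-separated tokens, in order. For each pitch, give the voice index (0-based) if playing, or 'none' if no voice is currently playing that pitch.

Op 1: note_on(73): voice 0 is free -> assigned | voices=[73 - -]
Op 2: note_off(73): free voice 0 | voices=[- - -]
Op 3: note_on(83): voice 0 is free -> assigned | voices=[83 - -]
Op 4: note_on(74): voice 1 is free -> assigned | voices=[83 74 -]
Op 5: note_on(60): voice 2 is free -> assigned | voices=[83 74 60]
Op 6: note_on(78): all voices busy, STEAL voice 0 (pitch 83, oldest) -> assign | voices=[78 74 60]
Op 7: note_off(78): free voice 0 | voices=[- 74 60]

Answer: none 2 none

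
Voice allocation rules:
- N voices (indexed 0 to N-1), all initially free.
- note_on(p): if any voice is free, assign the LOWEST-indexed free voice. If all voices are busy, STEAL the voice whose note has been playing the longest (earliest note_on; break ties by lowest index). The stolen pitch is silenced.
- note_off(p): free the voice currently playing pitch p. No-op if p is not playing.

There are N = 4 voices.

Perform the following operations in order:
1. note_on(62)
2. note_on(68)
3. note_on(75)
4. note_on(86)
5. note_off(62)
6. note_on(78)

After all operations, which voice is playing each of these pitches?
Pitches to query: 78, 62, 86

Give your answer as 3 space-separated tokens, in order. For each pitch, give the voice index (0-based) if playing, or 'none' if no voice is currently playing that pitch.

Op 1: note_on(62): voice 0 is free -> assigned | voices=[62 - - -]
Op 2: note_on(68): voice 1 is free -> assigned | voices=[62 68 - -]
Op 3: note_on(75): voice 2 is free -> assigned | voices=[62 68 75 -]
Op 4: note_on(86): voice 3 is free -> assigned | voices=[62 68 75 86]
Op 5: note_off(62): free voice 0 | voices=[- 68 75 86]
Op 6: note_on(78): voice 0 is free -> assigned | voices=[78 68 75 86]

Answer: 0 none 3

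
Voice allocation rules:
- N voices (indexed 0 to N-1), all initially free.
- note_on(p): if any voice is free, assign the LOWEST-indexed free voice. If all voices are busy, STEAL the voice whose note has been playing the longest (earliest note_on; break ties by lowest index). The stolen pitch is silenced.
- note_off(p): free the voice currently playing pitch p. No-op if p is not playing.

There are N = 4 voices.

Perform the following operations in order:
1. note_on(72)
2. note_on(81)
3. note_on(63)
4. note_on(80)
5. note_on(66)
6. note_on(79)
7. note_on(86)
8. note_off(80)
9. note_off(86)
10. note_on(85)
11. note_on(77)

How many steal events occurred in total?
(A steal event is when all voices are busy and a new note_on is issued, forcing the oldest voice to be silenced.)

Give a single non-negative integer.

Op 1: note_on(72): voice 0 is free -> assigned | voices=[72 - - -]
Op 2: note_on(81): voice 1 is free -> assigned | voices=[72 81 - -]
Op 3: note_on(63): voice 2 is free -> assigned | voices=[72 81 63 -]
Op 4: note_on(80): voice 3 is free -> assigned | voices=[72 81 63 80]
Op 5: note_on(66): all voices busy, STEAL voice 0 (pitch 72, oldest) -> assign | voices=[66 81 63 80]
Op 6: note_on(79): all voices busy, STEAL voice 1 (pitch 81, oldest) -> assign | voices=[66 79 63 80]
Op 7: note_on(86): all voices busy, STEAL voice 2 (pitch 63, oldest) -> assign | voices=[66 79 86 80]
Op 8: note_off(80): free voice 3 | voices=[66 79 86 -]
Op 9: note_off(86): free voice 2 | voices=[66 79 - -]
Op 10: note_on(85): voice 2 is free -> assigned | voices=[66 79 85 -]
Op 11: note_on(77): voice 3 is free -> assigned | voices=[66 79 85 77]

Answer: 3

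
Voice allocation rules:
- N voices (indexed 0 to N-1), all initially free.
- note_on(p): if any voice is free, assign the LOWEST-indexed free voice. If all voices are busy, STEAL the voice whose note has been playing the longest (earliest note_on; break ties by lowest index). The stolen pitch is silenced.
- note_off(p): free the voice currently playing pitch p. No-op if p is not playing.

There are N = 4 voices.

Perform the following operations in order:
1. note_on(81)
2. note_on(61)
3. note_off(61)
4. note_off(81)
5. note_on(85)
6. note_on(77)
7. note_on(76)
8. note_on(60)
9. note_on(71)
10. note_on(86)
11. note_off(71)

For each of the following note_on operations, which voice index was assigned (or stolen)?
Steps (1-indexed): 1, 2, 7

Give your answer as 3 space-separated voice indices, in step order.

Op 1: note_on(81): voice 0 is free -> assigned | voices=[81 - - -]
Op 2: note_on(61): voice 1 is free -> assigned | voices=[81 61 - -]
Op 3: note_off(61): free voice 1 | voices=[81 - - -]
Op 4: note_off(81): free voice 0 | voices=[- - - -]
Op 5: note_on(85): voice 0 is free -> assigned | voices=[85 - - -]
Op 6: note_on(77): voice 1 is free -> assigned | voices=[85 77 - -]
Op 7: note_on(76): voice 2 is free -> assigned | voices=[85 77 76 -]
Op 8: note_on(60): voice 3 is free -> assigned | voices=[85 77 76 60]
Op 9: note_on(71): all voices busy, STEAL voice 0 (pitch 85, oldest) -> assign | voices=[71 77 76 60]
Op 10: note_on(86): all voices busy, STEAL voice 1 (pitch 77, oldest) -> assign | voices=[71 86 76 60]
Op 11: note_off(71): free voice 0 | voices=[- 86 76 60]

Answer: 0 1 2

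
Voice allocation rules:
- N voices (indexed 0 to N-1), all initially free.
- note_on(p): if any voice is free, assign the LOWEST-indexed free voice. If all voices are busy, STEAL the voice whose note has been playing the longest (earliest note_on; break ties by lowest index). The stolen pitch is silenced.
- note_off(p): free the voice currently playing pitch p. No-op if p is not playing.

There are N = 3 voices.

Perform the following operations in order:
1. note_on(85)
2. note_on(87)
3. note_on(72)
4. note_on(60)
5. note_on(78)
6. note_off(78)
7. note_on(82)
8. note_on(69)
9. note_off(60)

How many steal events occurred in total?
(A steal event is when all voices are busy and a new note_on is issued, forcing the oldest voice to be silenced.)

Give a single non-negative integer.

Answer: 3

Derivation:
Op 1: note_on(85): voice 0 is free -> assigned | voices=[85 - -]
Op 2: note_on(87): voice 1 is free -> assigned | voices=[85 87 -]
Op 3: note_on(72): voice 2 is free -> assigned | voices=[85 87 72]
Op 4: note_on(60): all voices busy, STEAL voice 0 (pitch 85, oldest) -> assign | voices=[60 87 72]
Op 5: note_on(78): all voices busy, STEAL voice 1 (pitch 87, oldest) -> assign | voices=[60 78 72]
Op 6: note_off(78): free voice 1 | voices=[60 - 72]
Op 7: note_on(82): voice 1 is free -> assigned | voices=[60 82 72]
Op 8: note_on(69): all voices busy, STEAL voice 2 (pitch 72, oldest) -> assign | voices=[60 82 69]
Op 9: note_off(60): free voice 0 | voices=[- 82 69]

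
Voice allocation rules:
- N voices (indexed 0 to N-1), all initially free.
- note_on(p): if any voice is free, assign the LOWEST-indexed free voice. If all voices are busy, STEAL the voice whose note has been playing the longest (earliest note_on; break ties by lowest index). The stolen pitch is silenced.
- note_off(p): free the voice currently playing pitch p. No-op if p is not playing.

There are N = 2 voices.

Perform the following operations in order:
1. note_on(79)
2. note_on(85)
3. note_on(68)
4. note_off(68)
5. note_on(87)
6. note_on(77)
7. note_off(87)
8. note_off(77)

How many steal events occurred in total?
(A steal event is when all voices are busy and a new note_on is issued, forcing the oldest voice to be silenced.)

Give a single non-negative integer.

Answer: 2

Derivation:
Op 1: note_on(79): voice 0 is free -> assigned | voices=[79 -]
Op 2: note_on(85): voice 1 is free -> assigned | voices=[79 85]
Op 3: note_on(68): all voices busy, STEAL voice 0 (pitch 79, oldest) -> assign | voices=[68 85]
Op 4: note_off(68): free voice 0 | voices=[- 85]
Op 5: note_on(87): voice 0 is free -> assigned | voices=[87 85]
Op 6: note_on(77): all voices busy, STEAL voice 1 (pitch 85, oldest) -> assign | voices=[87 77]
Op 7: note_off(87): free voice 0 | voices=[- 77]
Op 8: note_off(77): free voice 1 | voices=[- -]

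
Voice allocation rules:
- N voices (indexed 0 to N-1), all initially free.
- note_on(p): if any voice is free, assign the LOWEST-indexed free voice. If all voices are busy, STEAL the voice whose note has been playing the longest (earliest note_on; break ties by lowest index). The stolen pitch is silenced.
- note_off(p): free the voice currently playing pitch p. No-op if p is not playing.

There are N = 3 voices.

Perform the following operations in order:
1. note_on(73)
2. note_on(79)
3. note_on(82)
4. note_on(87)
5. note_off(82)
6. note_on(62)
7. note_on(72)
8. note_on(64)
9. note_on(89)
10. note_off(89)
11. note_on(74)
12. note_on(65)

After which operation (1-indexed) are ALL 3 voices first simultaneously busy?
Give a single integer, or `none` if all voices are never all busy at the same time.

Answer: 3

Derivation:
Op 1: note_on(73): voice 0 is free -> assigned | voices=[73 - -]
Op 2: note_on(79): voice 1 is free -> assigned | voices=[73 79 -]
Op 3: note_on(82): voice 2 is free -> assigned | voices=[73 79 82]
Op 4: note_on(87): all voices busy, STEAL voice 0 (pitch 73, oldest) -> assign | voices=[87 79 82]
Op 5: note_off(82): free voice 2 | voices=[87 79 -]
Op 6: note_on(62): voice 2 is free -> assigned | voices=[87 79 62]
Op 7: note_on(72): all voices busy, STEAL voice 1 (pitch 79, oldest) -> assign | voices=[87 72 62]
Op 8: note_on(64): all voices busy, STEAL voice 0 (pitch 87, oldest) -> assign | voices=[64 72 62]
Op 9: note_on(89): all voices busy, STEAL voice 2 (pitch 62, oldest) -> assign | voices=[64 72 89]
Op 10: note_off(89): free voice 2 | voices=[64 72 -]
Op 11: note_on(74): voice 2 is free -> assigned | voices=[64 72 74]
Op 12: note_on(65): all voices busy, STEAL voice 1 (pitch 72, oldest) -> assign | voices=[64 65 74]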